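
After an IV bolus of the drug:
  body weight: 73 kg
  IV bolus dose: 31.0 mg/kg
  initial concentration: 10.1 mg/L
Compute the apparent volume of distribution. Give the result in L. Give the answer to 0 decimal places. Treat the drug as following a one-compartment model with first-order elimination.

224 L

Dose = 31.0 × 73 = 2263 mg
Vd = Dose / C₀ = 2263 / 10.1 = 224.1 L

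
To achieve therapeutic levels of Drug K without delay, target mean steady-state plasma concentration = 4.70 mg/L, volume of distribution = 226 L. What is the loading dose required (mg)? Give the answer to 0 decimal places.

LD = Css × Vd = 4.70 × 226 = 1062 mg

1062 mg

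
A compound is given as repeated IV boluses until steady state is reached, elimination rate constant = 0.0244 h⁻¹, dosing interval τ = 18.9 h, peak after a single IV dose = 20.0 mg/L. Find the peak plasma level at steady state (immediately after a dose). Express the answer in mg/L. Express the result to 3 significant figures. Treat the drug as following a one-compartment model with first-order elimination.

e^(−kτ) = e^(−0.02440 × 18.9) = 0.6306
Accumulation ratio R = 1 / (1 − e^(−kτ)) = 1 / (1 − 0.6306) = 2.707
Steady-state peak = C₀ × R = 20.0 × 2.707 = 54.14 mg/L

54.1 mg/L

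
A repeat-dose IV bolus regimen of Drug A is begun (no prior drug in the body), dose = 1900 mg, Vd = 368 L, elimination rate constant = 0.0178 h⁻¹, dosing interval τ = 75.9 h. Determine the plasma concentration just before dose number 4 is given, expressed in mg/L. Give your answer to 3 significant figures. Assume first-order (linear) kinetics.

C₀ per dose = Dose / Vd = 1900 / 368 = 5.163 mg/L
Fraction remaining after one interval: r = e^(−kτ) = e^(−0.01780 × 75.9) = 0.2590
Before dose 4, 3 doses have been given (aged 1τ, 2τ, 3τ).
C_trough = C₀ × (r + r² + … + r^3) = C₀ × r(1−r^3)/(1−r)
        = 5.163 × 0.2590 × (1 − 0.01737) / (1 − 0.2590) = 1.773 mg/L

1.77 mg/L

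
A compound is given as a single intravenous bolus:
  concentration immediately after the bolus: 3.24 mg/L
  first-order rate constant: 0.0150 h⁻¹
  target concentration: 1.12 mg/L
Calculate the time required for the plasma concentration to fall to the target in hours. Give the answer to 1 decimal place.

70.8 h

t = ln(C₀ / C) / k = ln(3.240 / 1.12) / 0.01500
  = ln(2.893) / 0.01500 = 1.062 / 0.01500 = 70.80 h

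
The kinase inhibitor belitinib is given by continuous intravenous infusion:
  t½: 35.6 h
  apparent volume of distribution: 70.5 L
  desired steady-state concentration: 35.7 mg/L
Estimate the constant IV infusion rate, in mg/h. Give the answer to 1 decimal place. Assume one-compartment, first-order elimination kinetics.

k = ln2 / t½ = 0.693147 / 35.6 = 0.01947 h⁻¹
CL = k × Vd = 0.01947 × 70.5 = 1.373 L/h
At steady state, infusion rate R₀ = Css × CL = 35.7 × 1.373 = 49.02 mg/h

49.0 mg/h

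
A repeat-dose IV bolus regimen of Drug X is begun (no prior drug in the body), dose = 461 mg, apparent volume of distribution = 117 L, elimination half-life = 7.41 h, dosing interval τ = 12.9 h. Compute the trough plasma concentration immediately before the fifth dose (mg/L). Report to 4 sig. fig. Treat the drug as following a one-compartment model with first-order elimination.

C₀ per dose = Dose / Vd = 461 / 117 = 3.940 mg/L
k = ln2 / t½ = 0.693147 / 7.41 = 0.09354 h⁻¹
Fraction remaining after one interval: r = e^(−kτ) = e^(−0.09354 × 12.9) = 0.2992
Before dose 5, 4 doses have been given (aged 1τ, 2τ, 3τ, 4τ).
C_trough = C₀ × (r + r² + … + r^4) = C₀ × r(1−r^4)/(1−r)
        = 3.940 × 0.2992 × (1 − 0.008014) / (1 − 0.2992) = 1.669 mg/L

1.669 mg/L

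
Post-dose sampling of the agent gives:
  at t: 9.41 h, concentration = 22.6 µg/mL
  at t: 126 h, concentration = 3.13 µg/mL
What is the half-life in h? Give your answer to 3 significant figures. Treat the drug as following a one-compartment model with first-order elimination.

k = ln(C₁/C₂) / (t₂ − t₁) = ln(22.6/3.13) / (126 − 9.41)
  = 1.977 / 116.6 = 0.01696 h⁻¹
t½ = ln2 / k = 0.693147 / 0.01696 = 40.87 h

40.9 h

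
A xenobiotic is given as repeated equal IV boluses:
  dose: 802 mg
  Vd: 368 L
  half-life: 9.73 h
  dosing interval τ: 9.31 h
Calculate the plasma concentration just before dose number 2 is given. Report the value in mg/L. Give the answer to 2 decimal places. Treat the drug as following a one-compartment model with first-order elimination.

C₀ per dose = Dose / Vd = 802 / 368 = 2.179 mg/L
k = ln2 / t½ = 0.693147 / 9.73 = 0.07124 h⁻¹
Fraction remaining after one interval: r = e^(−kτ) = e^(−0.07124 × 9.31) = 0.5152
Before dose 2, 1 dose has been given (aged 1τ).
C_trough = C₀ × r = 2.179 × 0.5152 = 1.123 mg/L

1.12 mg/L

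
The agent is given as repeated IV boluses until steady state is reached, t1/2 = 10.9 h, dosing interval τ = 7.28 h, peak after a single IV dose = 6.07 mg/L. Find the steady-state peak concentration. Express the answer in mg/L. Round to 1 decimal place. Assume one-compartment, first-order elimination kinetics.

16.4 mg/L

k = ln2 / t½ = 0.693147 / 10.9 = 0.06359 h⁻¹
e^(−kτ) = e^(−0.06359 × 7.28) = 0.6294
Accumulation ratio R = 1 / (1 − e^(−kτ)) = 1 / (1 − 0.6294) = 2.698
Steady-state peak = C₀ × R = 6.07 × 2.698 = 16.38 mg/L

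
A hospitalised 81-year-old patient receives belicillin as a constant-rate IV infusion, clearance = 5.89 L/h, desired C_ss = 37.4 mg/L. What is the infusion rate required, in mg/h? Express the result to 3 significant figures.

At steady state, infusion rate R₀ = Css × CL = 37.4 × 5.890 = 220.3 mg/h

220 mg/h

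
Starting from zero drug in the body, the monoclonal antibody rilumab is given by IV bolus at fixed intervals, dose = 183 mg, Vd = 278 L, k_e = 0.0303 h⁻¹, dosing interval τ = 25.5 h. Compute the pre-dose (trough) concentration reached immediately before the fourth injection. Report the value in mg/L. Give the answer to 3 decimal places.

C₀ per dose = Dose / Vd = 183 / 278 = 0.6583 mg/L
Fraction remaining after one interval: r = e^(−kτ) = e^(−0.03030 × 25.5) = 0.4618
Before dose 4, 3 doses have been given (aged 1τ, 2τ, 3τ).
C_trough = C₀ × (r + r² + … + r^3) = C₀ × r(1−r^3)/(1−r)
        = 0.6583 × 0.4618 × (1 − 0.09848) / (1 − 0.4618) = 0.5092 mg/L

0.509 mg/L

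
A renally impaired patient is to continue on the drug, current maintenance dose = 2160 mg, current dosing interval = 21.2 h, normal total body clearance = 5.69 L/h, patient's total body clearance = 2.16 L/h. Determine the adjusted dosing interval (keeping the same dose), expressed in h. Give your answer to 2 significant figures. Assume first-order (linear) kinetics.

To keep the same average steady-state level, dosing rate must scale with clearance.
CL ratio = 2.16 / 5.69 = 0.3796
New interval (same dose) = 21.2 / 0.3796 = 55.85 h

56 h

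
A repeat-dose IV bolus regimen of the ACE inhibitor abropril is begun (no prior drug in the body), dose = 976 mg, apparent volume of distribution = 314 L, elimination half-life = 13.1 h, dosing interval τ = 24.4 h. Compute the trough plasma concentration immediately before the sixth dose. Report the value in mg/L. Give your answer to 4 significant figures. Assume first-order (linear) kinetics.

1.177 mg/L

C₀ per dose = Dose / Vd = 976 / 314 = 3.108 mg/L
k = ln2 / t½ = 0.693147 / 13.1 = 0.05291 h⁻¹
Fraction remaining after one interval: r = e^(−kτ) = e^(−0.05291 × 24.4) = 0.2750
Before dose 6, 5 doses have been given (aged 1τ, 2τ, 3τ, 4τ, 5τ).
C_trough = C₀ × (r + r² + … + r^5) = C₀ × r(1−r^5)/(1−r)
        = 3.108 × 0.2750 × (1 − 0.001573) / (1 − 0.2750) = 1.177 mg/L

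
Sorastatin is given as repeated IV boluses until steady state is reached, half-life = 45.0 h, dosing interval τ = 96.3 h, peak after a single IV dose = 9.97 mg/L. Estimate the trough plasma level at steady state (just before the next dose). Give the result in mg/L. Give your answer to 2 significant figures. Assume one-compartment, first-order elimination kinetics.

k = ln2 / t½ = 0.693147 / 45.0 = 0.01540 h⁻¹
e^(−kτ) = e^(−0.01540 × 96.3) = 0.2270
Accumulation ratio R = 1 / (1 − e^(−kτ)) = 1 / (1 − 0.2270) = 1.294
Steady-state trough = C₀ × R × e^(−kτ) = 9.97 × 1.294 × 0.2270 = 2.929 mg/L

2.9 mg/L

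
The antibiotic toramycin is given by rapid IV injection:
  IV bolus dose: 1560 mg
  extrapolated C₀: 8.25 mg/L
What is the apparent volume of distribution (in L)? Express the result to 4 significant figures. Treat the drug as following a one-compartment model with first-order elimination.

Vd = Dose / C₀ = 1560 / 8.25 = 189.1 L

189.1 L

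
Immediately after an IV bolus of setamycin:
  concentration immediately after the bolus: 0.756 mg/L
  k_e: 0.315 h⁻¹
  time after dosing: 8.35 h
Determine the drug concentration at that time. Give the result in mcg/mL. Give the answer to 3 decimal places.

C = C₀ · e^(−k·t) = 0.7560 × e^(−0.3150 × 8.35)
  = 0.7560 × 0.07206 = 0.05448 mg/L
(0.05448 mg/L = 0.05448 mcg/mL)

0.054 mcg/mL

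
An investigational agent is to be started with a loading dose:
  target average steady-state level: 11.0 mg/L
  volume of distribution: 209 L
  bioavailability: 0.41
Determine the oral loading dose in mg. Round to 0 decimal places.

5607 mg

LD = Css × Vd / F = 11.0 × 209 / 0.41 = 5607 mg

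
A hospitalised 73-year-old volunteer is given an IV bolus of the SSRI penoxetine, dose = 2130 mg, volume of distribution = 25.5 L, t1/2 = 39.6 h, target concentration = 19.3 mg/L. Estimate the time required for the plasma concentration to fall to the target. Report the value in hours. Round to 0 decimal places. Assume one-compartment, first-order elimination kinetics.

84 h

C₀ = Dose / Vd = 2130 / 25.5 = 83.53 mg/L
k = ln2 / t½ = 0.693147 / 39.6 = 0.01750 h⁻¹
t = ln(C₀ / C) / k = ln(83.53 / 19.3) / 0.01750
  = ln(4.328) / 0.01750 = 1.465 / 0.01750 = 83.71 h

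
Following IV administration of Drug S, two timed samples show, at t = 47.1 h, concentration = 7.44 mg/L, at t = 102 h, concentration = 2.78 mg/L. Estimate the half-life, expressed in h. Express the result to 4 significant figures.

38.66 h

k = ln(C₁/C₂) / (t₂ − t₁) = ln(7.44/2.78) / (102 − 47.1)
  = 0.9844 / 54.90 = 0.01793 h⁻¹
t½ = ln2 / k = 0.693147 / 0.01793 = 38.66 h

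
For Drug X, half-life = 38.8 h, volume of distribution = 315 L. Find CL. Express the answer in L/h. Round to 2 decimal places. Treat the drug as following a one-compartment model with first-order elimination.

5.63 L/h

k = ln2 / t½ = 0.693147 / 38.8 = 0.01786 h⁻¹
CL = k × Vd = 0.01786 × 315 = 5.626 L/h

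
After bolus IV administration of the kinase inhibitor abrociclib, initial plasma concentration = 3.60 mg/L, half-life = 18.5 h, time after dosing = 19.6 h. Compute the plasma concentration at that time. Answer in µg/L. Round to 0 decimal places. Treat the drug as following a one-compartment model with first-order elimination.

1727 µg/L

k = ln2 / t½ = 0.693147 / 18.5 = 0.03747 h⁻¹
C = C₀ · e^(−k·t) = 3.600 × e^(−0.03747 × 19.6)
  = 3.600 × 0.4798 = 1.727 mg/L
Convert: 1.727 mg/L × 1000 = 1727 µg/L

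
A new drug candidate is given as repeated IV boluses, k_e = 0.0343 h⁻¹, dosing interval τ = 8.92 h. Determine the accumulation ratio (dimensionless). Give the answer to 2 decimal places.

e^(−kτ) = e^(−0.03430 × 8.92) = 0.7364
Accumulation ratio R = 1 / (1 − e^(−kτ)) = 1 / (1 − 0.7364) = 3.794

3.79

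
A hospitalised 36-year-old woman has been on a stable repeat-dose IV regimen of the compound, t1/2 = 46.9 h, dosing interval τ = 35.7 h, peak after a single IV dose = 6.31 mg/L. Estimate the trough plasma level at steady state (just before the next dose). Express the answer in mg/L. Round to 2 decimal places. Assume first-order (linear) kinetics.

k = ln2 / t½ = 0.693147 / 46.9 = 0.01478 h⁻¹
e^(−kτ) = e^(−0.01478 × 35.7) = 0.5900
Accumulation ratio R = 1 / (1 − e^(−kτ)) = 1 / (1 − 0.5900) = 2.439
Steady-state trough = C₀ × R × e^(−kτ) = 6.31 × 2.439 × 0.5900 = 9.080 mg/L

9.08 mg/L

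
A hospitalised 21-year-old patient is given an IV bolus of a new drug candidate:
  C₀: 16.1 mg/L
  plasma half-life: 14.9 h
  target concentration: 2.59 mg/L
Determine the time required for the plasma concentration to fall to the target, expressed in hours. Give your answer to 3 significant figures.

k = ln2 / t½ = 0.693147 / 14.9 = 0.04652 h⁻¹
t = ln(C₀ / C) / k = ln(16.10 / 2.59) / 0.04652
  = ln(6.216) / 0.04652 = 1.827 / 0.04652 = 39.27 h

39.3 h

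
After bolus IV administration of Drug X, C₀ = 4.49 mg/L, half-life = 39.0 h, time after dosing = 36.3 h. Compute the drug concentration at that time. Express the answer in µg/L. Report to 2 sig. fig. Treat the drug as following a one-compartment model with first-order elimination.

k = ln2 / t½ = 0.693147 / 39.0 = 0.01777 h⁻¹
C = C₀ · e^(−k·t) = 4.490 × e^(−0.01777 × 36.3)
  = 4.490 × 0.5246 = 2.355 mg/L
Convert: 2.355 mg/L × 1000 = 2355 µg/L

2400 µg/L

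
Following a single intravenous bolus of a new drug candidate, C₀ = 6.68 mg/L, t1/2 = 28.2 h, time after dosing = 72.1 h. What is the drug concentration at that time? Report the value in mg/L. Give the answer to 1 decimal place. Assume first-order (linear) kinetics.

k = ln2 / t½ = 0.693147 / 28.2 = 0.02458 h⁻¹
C = C₀ · e^(−k·t) = 6.680 × e^(−0.02458 × 72.1)
  = 6.680 × 0.1700 = 1.136 mg/L

1.1 mg/L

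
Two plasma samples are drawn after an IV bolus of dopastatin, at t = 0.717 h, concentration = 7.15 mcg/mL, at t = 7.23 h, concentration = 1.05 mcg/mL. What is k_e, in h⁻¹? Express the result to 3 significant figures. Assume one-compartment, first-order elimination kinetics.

k = ln(C₁/C₂) / (t₂ − t₁) = ln(7.15/1.05) / (7.23 − 0.717)
  = 1.918 / 6.513 = 0.2945 h⁻¹

0.295 h⁻¹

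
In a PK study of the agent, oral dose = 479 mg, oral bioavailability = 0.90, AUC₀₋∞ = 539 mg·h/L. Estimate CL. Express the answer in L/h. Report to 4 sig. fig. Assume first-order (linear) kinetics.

0.7998 L/h

CL = F·Dose / AUC = 0.90 × 479 / 539 = 0.7998 L/h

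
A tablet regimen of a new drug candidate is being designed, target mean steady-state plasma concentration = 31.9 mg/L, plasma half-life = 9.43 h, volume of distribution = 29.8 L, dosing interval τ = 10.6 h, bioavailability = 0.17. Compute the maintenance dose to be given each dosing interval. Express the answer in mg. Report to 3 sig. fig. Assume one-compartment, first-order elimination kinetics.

4360 mg

k = ln2 / t½ = 0.693147 / 9.43 = 0.07350 h⁻¹
CL = k × Vd = 0.07350 × 29.8 = 2.190 L/h
At steady state, F × (Dose/τ) = Css × CL.
Dose = Css × CL × τ / F = 31.9 × 2.190 × 10.6 / 0.17 = 4356 mg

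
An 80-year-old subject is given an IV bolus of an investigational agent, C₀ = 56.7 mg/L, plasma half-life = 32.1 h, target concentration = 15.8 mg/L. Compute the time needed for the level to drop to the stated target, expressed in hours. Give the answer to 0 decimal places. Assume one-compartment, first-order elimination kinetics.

k = ln2 / t½ = 0.693147 / 32.1 = 0.02159 h⁻¹
t = ln(C₀ / C) / k = ln(56.70 / 15.8) / 0.02159
  = ln(3.589) / 0.02159 = 1.278 / 0.02159 = 59.19 h

59 h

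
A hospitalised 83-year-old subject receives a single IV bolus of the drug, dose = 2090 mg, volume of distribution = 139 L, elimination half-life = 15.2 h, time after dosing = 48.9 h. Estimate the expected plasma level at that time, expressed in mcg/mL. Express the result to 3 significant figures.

C₀ = Dose / Vd = 2090 / 139 = 15.04 mg/L
k = ln2 / t½ = 0.693147 / 15.2 = 0.04560 h⁻¹
C = C₀ · e^(−k·t) = 15.04 × e^(−0.04560 × 48.9)
  = 15.04 × 0.1075 = 1.617 mg/L
(1.617 mg/L = 1.617 mcg/mL)

1.62 mcg/mL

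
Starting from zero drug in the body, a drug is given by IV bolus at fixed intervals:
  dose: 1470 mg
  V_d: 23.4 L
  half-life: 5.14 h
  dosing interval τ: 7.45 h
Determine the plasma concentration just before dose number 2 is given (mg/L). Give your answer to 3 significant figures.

23.0 mg/L

C₀ per dose = Dose / Vd = 1470 / 23.4 = 62.82 mg/L
k = ln2 / t½ = 0.693147 / 5.14 = 0.1349 h⁻¹
Fraction remaining after one interval: r = e^(−kτ) = e^(−0.1349 × 7.45) = 0.3660
Before dose 2, 1 dose has been given (aged 1τ).
C_trough = C₀ × r = 62.82 × 0.3660 = 22.99 mg/L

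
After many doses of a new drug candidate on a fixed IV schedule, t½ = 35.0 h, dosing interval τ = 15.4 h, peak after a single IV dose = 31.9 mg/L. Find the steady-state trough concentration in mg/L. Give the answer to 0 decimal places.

k = ln2 / t½ = 0.693147 / 35.0 = 0.01980 h⁻¹
e^(−kτ) = e^(−0.01980 × 15.4) = 0.7372
Accumulation ratio R = 1 / (1 − e^(−kτ)) = 1 / (1 − 0.7372) = 3.805
Steady-state trough = C₀ × R × e^(−kτ) = 31.9 × 3.805 × 0.7372 = 89.48 mg/L

89 mg/L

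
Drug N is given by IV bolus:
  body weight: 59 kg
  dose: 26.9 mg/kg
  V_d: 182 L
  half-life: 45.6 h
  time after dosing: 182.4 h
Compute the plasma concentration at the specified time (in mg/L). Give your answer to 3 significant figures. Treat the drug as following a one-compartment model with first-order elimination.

0.545 mg/L

Total dose = 26.9 × 59 = 1587 mg
C₀ = Dose / Vd = 1587 / 182 = 8.720 mg/L
k = ln2 / t½ = 0.693147 / 45.6 = 0.01520 h⁻¹
t / t½ = 182.4 / 45.6 = 4 half-lives
C = C₀ × (1/2)^4 = 8.720 × 0.06250 = 0.5450 mg/L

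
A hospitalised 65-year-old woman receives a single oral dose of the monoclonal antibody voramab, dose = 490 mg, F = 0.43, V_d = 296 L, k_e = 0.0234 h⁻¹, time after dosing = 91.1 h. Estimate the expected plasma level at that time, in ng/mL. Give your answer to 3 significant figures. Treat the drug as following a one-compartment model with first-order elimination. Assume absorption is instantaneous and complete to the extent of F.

Amount reaching circulation = F × Dose = 0.43 × 490.0 = 210.7 mg
C₀ = F·Dose / Vd = 210.7 / 296 = 0.7118 mg/L
C = C₀ · e^(−k·t) = 0.7118 × e^(−0.02340 × 91.1)
  = 0.7118 × 0.1186 = 0.08442 mg/L
Convert: 0.08442 mg/L × 1000 = 84.42 ng/mL

84.4 ng/mL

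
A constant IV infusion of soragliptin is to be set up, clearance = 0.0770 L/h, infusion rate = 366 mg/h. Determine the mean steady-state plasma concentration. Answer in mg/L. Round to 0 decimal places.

At steady state Css = R₀ / CL = 366 / 0.07700 = 4753 mg/L

4753 mg/L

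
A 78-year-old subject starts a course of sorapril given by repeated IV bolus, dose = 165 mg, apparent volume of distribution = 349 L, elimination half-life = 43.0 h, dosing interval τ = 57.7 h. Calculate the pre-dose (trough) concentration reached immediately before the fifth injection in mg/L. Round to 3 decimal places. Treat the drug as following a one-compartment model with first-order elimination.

C₀ per dose = Dose / Vd = 165 / 349 = 0.4728 mg/L
k = ln2 / t½ = 0.693147 / 43.0 = 0.01612 h⁻¹
Fraction remaining after one interval: r = e^(−kτ) = e^(−0.01612 × 57.7) = 0.3945
Before dose 5, 4 doses have been given (aged 1τ, 2τ, 3τ, 4τ).
C_trough = C₀ × (r + r² + … + r^4) = C₀ × r(1−r^4)/(1−r)
        = 0.4728 × 0.3945 × (1 − 0.02422) / (1 − 0.3945) = 0.3006 mg/L

0.301 mg/L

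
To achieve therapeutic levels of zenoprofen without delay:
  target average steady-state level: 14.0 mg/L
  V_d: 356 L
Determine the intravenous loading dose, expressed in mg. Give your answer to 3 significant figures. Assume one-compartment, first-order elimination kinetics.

4980 mg

LD = Css × Vd = 14.0 × 356 = 4984 mg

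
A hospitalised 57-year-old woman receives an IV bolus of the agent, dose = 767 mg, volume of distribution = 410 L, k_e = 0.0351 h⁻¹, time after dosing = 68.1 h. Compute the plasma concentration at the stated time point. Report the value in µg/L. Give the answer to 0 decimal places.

171 µg/L

C₀ = Dose / Vd = 767.0 / 410 = 1.871 mg/L
C = C₀ · e^(−k·t) = 1.871 × e^(−0.03510 × 68.1)
  = 1.871 × 0.09160 = 0.1714 mg/L
Convert: 0.1714 mg/L × 1000 = 171.4 µg/L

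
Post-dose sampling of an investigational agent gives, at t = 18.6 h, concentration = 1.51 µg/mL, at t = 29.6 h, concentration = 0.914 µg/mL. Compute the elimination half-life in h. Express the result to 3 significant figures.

15.2 h

k = ln(C₁/C₂) / (t₂ − t₁) = ln(1.51/0.914) / (29.6 − 18.6)
  = 0.5020 / 11.00 = 0.04564 h⁻¹
t½ = ln2 / k = 0.693147 / 0.04564 = 15.19 h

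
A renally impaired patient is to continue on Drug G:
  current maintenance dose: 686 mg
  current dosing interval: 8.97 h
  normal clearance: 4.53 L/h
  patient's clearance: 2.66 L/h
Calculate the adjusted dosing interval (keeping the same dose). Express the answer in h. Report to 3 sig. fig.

To keep the same average steady-state level, dosing rate must scale with clearance.
CL ratio = 2.66 / 4.53 = 0.5872
New interval (same dose) = 8.97 / 0.5872 = 15.28 h

15.3 h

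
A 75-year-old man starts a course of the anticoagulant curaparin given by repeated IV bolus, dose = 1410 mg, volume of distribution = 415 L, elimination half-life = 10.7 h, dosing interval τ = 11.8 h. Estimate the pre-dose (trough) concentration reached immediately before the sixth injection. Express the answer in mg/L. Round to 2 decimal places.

C₀ per dose = Dose / Vd = 1410 / 415 = 3.398 mg/L
k = ln2 / t½ = 0.693147 / 10.7 = 0.06478 h⁻¹
Fraction remaining after one interval: r = e^(−kτ) = e^(−0.06478 × 11.8) = 0.4656
Before dose 6, 5 doses have been given (aged 1τ, 2τ, 3τ, 4τ, 5τ).
C_trough = C₀ × (r + r² + … + r^5) = C₀ × r(1−r^5)/(1−r)
        = 3.398 × 0.4656 × (1 − 0.02188) / (1 − 0.4656) = 2.896 mg/L

2.90 mg/L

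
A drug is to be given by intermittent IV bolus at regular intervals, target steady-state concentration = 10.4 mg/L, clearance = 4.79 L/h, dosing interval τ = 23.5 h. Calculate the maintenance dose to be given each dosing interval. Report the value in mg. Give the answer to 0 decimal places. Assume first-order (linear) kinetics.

1171 mg

At steady state, Dose/τ = Css × CL.
Dose = Css × CL × τ = 10.4 × 4.790 × 23.5 = 1171 mg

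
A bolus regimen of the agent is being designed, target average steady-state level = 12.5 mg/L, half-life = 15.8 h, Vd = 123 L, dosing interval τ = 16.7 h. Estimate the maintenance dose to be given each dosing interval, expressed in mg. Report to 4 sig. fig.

k = ln2 / t½ = 0.693147 / 15.8 = 0.04387 h⁻¹
CL = k × Vd = 0.04387 × 123 = 5.396 L/h
At steady state, Dose/τ = Css × CL.
Dose = Css × CL × τ = 12.5 × 5.396 × 16.7 = 1126 mg

1126 mg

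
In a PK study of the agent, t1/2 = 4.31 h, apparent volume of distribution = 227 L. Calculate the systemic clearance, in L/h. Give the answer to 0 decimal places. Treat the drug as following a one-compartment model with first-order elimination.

37 L/h

k = ln2 / t½ = 0.693147 / 4.31 = 0.1608 h⁻¹
CL = k × Vd = 0.1608 × 227 = 36.50 L/h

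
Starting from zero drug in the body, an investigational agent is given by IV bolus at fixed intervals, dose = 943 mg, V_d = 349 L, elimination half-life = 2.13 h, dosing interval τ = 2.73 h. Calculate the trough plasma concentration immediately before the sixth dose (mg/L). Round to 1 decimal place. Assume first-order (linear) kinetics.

1.9 mg/L

C₀ per dose = Dose / Vd = 943 / 349 = 2.702 mg/L
k = ln2 / t½ = 0.693147 / 2.13 = 0.3254 h⁻¹
Fraction remaining after one interval: r = e^(−kτ) = e^(−0.3254 × 2.73) = 0.4113
Before dose 6, 5 doses have been given (aged 1τ, 2τ, 3τ, 4τ, 5τ).
C_trough = C₀ × (r + r² + … + r^5) = C₀ × r(1−r^5)/(1−r)
        = 2.702 × 0.4113 × (1 − 0.01177) / (1 − 0.4113) = 1.866 mg/L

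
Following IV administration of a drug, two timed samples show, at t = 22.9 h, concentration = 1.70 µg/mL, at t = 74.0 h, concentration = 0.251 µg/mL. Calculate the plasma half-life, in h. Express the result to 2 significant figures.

19 h

k = ln(C₁/C₂) / (t₂ − t₁) = ln(1.70/0.251) / (74.0 − 22.9)
  = 1.913 / 51.10 = 0.03744 h⁻¹
t½ = ln2 / k = 0.693147 / 0.03744 = 18.51 h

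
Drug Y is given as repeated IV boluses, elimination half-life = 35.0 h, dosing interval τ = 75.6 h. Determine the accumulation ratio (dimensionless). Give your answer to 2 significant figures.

1.3

k = ln2 / t½ = 0.693147 / 35.0 = 0.01980 h⁻¹
e^(−kτ) = e^(−0.01980 × 75.6) = 0.2238
Accumulation ratio R = 1 / (1 − e^(−kτ)) = 1 / (1 − 0.2238) = 1.288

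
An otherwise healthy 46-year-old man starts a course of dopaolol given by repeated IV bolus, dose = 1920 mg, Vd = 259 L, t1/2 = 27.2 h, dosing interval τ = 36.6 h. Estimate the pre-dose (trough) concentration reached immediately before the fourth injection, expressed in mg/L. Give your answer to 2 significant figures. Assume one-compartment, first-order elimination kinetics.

C₀ per dose = Dose / Vd = 1920 / 259 = 7.413 mg/L
k = ln2 / t½ = 0.693147 / 27.2 = 0.02548 h⁻¹
Fraction remaining after one interval: r = e^(−kτ) = e^(−0.02548 × 36.6) = 0.3935
Before dose 4, 3 doses have been given (aged 1τ, 2τ, 3τ).
C_trough = C₀ × (r + r² + … + r^3) = C₀ × r(1−r^3)/(1−r)
        = 7.413 × 0.3935 × (1 − 0.06093) / (1 − 0.3935) = 4.517 mg/L

4.5 mg/L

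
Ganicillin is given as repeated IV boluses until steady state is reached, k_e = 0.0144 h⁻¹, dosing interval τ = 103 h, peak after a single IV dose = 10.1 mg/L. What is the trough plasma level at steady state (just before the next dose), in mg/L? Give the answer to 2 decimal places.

e^(−kτ) = e^(−0.01440 × 103) = 0.2269
Accumulation ratio R = 1 / (1 − e^(−kτ)) = 1 / (1 − 0.2269) = 1.293
Steady-state trough = C₀ × R × e^(−kτ) = 10.1 × 1.293 × 0.2269 = 2.963 mg/L

2.96 mg/L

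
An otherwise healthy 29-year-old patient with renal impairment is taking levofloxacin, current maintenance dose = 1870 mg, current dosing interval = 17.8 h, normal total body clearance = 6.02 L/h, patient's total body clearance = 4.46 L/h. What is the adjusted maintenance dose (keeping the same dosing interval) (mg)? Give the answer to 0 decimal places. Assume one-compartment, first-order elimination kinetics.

1385 mg

To keep the same average steady-state level, dosing rate must scale with clearance.
CL ratio = 4.46 / 6.02 = 0.7409
New dose (same interval) = 1870 × 0.7409 = 1385 mg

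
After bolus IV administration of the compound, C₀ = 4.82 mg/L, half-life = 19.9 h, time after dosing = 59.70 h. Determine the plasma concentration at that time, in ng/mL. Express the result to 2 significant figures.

600 ng/mL

k = ln2 / t½ = 0.693147 / 19.9 = 0.03483 h⁻¹
t / t½ = 59.70 / 19.9 = 3 half-lives
C = C₀ × (1/2)^3 = 4.820 × 0.1250 = 0.6025 mg/L
Convert: 0.6025 mg/L × 1000 = 602.5 ng/mL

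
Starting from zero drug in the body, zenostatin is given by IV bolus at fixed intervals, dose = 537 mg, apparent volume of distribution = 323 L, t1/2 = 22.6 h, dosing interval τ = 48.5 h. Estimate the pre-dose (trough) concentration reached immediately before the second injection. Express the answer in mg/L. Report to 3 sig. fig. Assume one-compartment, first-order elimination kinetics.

C₀ per dose = Dose / Vd = 537 / 323 = 1.663 mg/L
k = ln2 / t½ = 0.693147 / 22.6 = 0.03067 h⁻¹
Fraction remaining after one interval: r = e^(−kτ) = e^(−0.03067 × 48.5) = 0.2259
Before dose 2, 1 dose has been given (aged 1τ).
C_trough = C₀ × r = 1.663 × 0.2259 = 0.3757 mg/L

0.376 mg/L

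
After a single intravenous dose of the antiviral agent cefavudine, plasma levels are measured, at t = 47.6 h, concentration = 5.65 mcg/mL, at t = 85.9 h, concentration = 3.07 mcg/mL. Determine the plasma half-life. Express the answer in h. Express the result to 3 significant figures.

43.5 h

k = ln(C₁/C₂) / (t₂ − t₁) = ln(5.65/3.07) / (85.9 − 47.6)
  = 0.6100 / 38.30 = 0.01593 h⁻¹
t½ = ln2 / k = 0.693147 / 0.01593 = 43.51 h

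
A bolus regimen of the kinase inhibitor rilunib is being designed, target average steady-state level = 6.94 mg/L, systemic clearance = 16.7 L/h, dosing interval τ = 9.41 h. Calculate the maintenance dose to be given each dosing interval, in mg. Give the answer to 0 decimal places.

1091 mg

At steady state, Dose/τ = Css × CL.
Dose = Css × CL × τ = 6.94 × 16.70 × 9.41 = 1091 mg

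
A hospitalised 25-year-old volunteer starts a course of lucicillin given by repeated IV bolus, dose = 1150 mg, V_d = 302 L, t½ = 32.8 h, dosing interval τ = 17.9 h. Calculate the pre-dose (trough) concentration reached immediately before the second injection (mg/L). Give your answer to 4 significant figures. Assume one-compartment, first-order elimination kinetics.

C₀ per dose = Dose / Vd = 1150 / 302 = 3.808 mg/L
k = ln2 / t½ = 0.693147 / 32.8 = 0.02113 h⁻¹
Fraction remaining after one interval: r = e^(−kτ) = e^(−0.02113 × 17.9) = 0.6851
Before dose 2, 1 dose has been given (aged 1τ).
C_trough = C₀ × r = 3.808 × 0.6851 = 2.609 mg/L

2.609 mg/L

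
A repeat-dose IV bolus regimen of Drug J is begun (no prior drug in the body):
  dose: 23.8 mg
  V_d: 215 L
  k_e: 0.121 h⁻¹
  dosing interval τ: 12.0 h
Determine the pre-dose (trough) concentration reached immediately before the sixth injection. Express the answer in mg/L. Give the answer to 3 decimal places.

0.034 mg/L

C₀ per dose = Dose / Vd = 23.8 / 215 = 0.1107 mg/L
Fraction remaining after one interval: r = e^(−kτ) = e^(−0.1210 × 12.0) = 0.2341
Before dose 6, 5 doses have been given (aged 1τ, 2τ, 3τ, 4τ, 5τ).
C_trough = C₀ × (r + r² + … + r^5) = C₀ × r(1−r^5)/(1−r)
        = 0.1107 × 0.2341 × (1 − 0.0007031) / (1 − 0.2341) = 0.03381 mg/L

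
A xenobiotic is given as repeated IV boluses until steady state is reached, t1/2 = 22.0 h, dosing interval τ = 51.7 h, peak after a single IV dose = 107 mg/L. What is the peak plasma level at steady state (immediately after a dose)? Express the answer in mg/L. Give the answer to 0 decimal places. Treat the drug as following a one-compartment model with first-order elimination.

133 mg/L

k = ln2 / t½ = 0.693147 / 22.0 = 0.03151 h⁻¹
e^(−kτ) = e^(−0.03151 × 51.7) = 0.1961
Accumulation ratio R = 1 / (1 − e^(−kτ)) = 1 / (1 − 0.1961) = 1.244
Steady-state peak = C₀ × R = 107 × 1.244 = 133.1 mg/L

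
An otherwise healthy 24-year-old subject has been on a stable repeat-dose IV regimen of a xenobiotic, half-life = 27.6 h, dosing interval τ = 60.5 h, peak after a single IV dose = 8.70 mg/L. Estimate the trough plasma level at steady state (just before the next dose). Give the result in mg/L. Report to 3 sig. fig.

k = ln2 / t½ = 0.693147 / 27.6 = 0.02511 h⁻¹
e^(−kτ) = e^(−0.02511 × 60.5) = 0.2189
Accumulation ratio R = 1 / (1 − e^(−kτ)) = 1 / (1 − 0.2189) = 1.280
Steady-state trough = C₀ × R × e^(−kτ) = 8.70 × 1.280 × 0.2189 = 2.438 mg/L

2.44 mg/L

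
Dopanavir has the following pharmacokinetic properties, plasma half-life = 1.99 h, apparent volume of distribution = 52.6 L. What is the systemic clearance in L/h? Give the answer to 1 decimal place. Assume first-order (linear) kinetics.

k = ln2 / t½ = 0.693147 / 1.99 = 0.3483 h⁻¹
CL = k × Vd = 0.3483 × 52.6 = 18.32 L/h

18.3 L/h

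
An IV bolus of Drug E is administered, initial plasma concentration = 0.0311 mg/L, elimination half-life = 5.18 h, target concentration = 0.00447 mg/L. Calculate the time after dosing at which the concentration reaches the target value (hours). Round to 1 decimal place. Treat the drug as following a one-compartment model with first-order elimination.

14.5 h

k = ln2 / t½ = 0.693147 / 5.18 = 0.1338 h⁻¹
t = ln(C₀ / C) / k = ln(0.03110 / 0.00447) / 0.1338
  = ln(6.957) / 0.1338 = 1.940 / 0.1338 = 14.50 h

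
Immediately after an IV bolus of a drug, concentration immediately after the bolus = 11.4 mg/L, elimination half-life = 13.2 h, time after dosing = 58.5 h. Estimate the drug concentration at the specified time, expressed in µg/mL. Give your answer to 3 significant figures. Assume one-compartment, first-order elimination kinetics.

0.528 µg/mL

k = ln2 / t½ = 0.693147 / 13.2 = 0.05251 h⁻¹
C = C₀ · e^(−k·t) = 11.40 × e^(−0.05251 × 58.5)
  = 11.40 × 0.04634 = 0.5283 mg/L
(0.5283 mg/L = 0.5283 µg/mL)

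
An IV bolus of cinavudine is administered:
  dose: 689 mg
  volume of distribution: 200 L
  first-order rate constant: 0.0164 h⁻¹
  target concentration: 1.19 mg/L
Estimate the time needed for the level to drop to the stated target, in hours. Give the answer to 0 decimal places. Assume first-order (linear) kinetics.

C₀ = Dose / Vd = 689.0 / 200 = 3.445 mg/L
t = ln(C₀ / C) / k = ln(3.445 / 1.19) / 0.01640
  = ln(2.895) / 0.01640 = 1.063 / 0.01640 = 64.82 h

65 h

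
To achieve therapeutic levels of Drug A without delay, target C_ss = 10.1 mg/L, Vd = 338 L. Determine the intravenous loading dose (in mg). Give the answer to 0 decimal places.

3414 mg

LD = Css × Vd = 10.1 × 338 = 3414 mg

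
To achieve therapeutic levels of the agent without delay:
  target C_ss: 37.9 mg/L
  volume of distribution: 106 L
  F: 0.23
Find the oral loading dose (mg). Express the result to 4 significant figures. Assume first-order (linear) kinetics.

LD = Css × Vd / F = 37.9 × 106 / 0.23 = 17470 mg

17470 mg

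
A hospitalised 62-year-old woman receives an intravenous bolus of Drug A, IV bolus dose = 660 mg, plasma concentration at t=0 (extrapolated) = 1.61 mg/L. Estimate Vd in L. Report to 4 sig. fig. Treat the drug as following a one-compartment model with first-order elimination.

409.9 L

Vd = Dose / C₀ = 660.0 / 1.61 = 409.9 L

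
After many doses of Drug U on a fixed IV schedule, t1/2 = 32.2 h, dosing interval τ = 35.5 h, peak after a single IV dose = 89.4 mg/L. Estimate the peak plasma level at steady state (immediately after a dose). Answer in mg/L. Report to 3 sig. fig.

k = ln2 / t½ = 0.693147 / 32.2 = 0.02153 h⁻¹
e^(−kτ) = e^(−0.02153 × 35.5) = 0.4657
Accumulation ratio R = 1 / (1 − e^(−kτ)) = 1 / (1 − 0.4657) = 1.872
Steady-state peak = C₀ × R = 89.4 × 1.872 = 167.4 mg/L

167 mg/L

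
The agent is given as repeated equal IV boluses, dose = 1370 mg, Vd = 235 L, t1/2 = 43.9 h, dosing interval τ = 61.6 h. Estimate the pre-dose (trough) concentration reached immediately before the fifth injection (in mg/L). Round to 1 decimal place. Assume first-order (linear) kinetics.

C₀ per dose = Dose / Vd = 1370 / 235 = 5.830 mg/L
k = ln2 / t½ = 0.693147 / 43.9 = 0.01579 h⁻¹
Fraction remaining after one interval: r = e^(−kτ) = e^(−0.01579 × 61.6) = 0.3781
Before dose 5, 4 doses have been given (aged 1τ, 2τ, 3τ, 4τ).
C_trough = C₀ × (r + r² + … + r^4) = C₀ × r(1−r^4)/(1−r)
        = 5.830 × 0.3781 × (1 − 0.02044) / (1 − 0.3781) = 3.472 mg/L

3.5 mg/L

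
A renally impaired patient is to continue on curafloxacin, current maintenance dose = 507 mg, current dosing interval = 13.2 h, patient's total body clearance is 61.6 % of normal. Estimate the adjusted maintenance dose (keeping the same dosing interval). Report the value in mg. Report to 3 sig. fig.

To keep the same average steady-state level, dosing rate must scale with clearance.
CL ratio = 61.6 / 100 = 0.6160
New dose (same interval) = 507 × 0.6160 = 312.3 mg

312 mg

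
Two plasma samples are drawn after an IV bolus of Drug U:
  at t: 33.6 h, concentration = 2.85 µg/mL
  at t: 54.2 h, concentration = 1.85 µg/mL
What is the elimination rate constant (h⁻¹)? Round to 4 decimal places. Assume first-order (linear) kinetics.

0.0210 h⁻¹

k = ln(C₁/C₂) / (t₂ − t₁) = ln(2.85/1.85) / (54.2 − 33.6)
  = 0.4321 / 20.60 = 0.02098 h⁻¹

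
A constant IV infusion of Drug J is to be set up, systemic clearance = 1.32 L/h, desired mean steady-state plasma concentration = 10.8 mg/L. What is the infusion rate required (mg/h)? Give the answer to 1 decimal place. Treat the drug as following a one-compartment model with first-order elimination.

At steady state, infusion rate R₀ = Css × CL = 10.8 × 1.320 = 14.26 mg/h

14.3 mg/h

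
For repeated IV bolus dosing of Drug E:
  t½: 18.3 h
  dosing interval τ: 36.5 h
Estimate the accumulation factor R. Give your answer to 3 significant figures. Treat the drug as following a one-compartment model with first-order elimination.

k = ln2 / t½ = 0.693147 / 18.3 = 0.03788 h⁻¹
e^(−kτ) = e^(−0.03788 × 36.5) = 0.2509
Accumulation ratio R = 1 / (1 − e^(−kτ)) = 1 / (1 − 0.2509) = 1.335

1.34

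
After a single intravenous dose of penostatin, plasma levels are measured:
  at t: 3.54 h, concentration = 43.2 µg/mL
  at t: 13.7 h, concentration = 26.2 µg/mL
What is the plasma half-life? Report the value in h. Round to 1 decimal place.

14.1 h

k = ln(C₁/C₂) / (t₂ − t₁) = ln(43.2/26.2) / (13.7 − 3.54)
  = 0.5001 / 10.16 = 0.04922 h⁻¹
t½ = ln2 / k = 0.693147 / 0.04922 = 14.08 h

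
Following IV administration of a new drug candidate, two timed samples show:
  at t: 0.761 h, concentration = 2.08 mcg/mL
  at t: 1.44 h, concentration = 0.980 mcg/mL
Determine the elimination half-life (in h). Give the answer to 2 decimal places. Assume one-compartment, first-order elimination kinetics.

k = ln(C₁/C₂) / (t₂ − t₁) = ln(2.08/0.980) / (1.44 − 0.761)
  = 0.7526 / 0.6790 = 1.108 h⁻¹
t½ = ln2 / k = 0.693147 / 1.108 = 0.6256 h

0.63 h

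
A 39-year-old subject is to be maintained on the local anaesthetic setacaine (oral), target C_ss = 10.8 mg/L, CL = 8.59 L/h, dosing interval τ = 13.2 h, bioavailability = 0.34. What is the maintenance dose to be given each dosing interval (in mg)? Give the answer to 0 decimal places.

At steady state, F × (Dose/τ) = Css × CL.
Dose = Css × CL × τ / F = 10.8 × 8.590 × 13.2 / 0.34 = 3602 mg

3602 mg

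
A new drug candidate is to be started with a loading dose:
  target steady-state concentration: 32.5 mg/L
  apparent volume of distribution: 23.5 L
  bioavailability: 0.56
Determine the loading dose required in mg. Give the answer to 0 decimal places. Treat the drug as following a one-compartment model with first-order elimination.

LD = Css × Vd / F = 32.5 × 23.5 / 0.56 = 1364 mg

1364 mg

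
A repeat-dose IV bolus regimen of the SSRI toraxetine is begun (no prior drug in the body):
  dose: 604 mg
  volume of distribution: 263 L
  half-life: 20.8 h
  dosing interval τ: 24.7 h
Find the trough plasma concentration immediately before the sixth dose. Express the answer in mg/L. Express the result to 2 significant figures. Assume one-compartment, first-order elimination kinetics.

C₀ per dose = Dose / Vd = 604 / 263 = 2.297 mg/L
k = ln2 / t½ = 0.693147 / 20.8 = 0.03332 h⁻¹
Fraction remaining after one interval: r = e^(−kτ) = e^(−0.03332 × 24.7) = 0.4391
Before dose 6, 5 doses have been given (aged 1τ, 2τ, 3τ, 4τ, 5τ).
C_trough = C₀ × (r + r² + … + r^5) = C₀ × r(1−r^5)/(1−r)
        = 2.297 × 0.4391 × (1 − 0.01632) / (1 − 0.4391) = 1.769 mg/L

1.8 mg/L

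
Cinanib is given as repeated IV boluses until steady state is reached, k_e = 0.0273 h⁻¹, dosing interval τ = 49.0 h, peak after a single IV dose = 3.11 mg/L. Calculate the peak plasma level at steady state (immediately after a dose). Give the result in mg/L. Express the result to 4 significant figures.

4.217 mg/L

e^(−kτ) = e^(−0.02730 × 49.0) = 0.2624
Accumulation ratio R = 1 / (1 − e^(−kτ)) = 1 / (1 − 0.2624) = 1.356
Steady-state peak = C₀ × R = 3.11 × 1.356 = 4.217 mg/L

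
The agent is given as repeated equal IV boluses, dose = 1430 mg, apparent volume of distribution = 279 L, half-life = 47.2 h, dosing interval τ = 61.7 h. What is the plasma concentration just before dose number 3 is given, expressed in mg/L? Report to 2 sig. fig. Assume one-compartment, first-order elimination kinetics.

2.9 mg/L

C₀ per dose = Dose / Vd = 1430 / 279 = 5.125 mg/L
k = ln2 / t½ = 0.693147 / 47.2 = 0.01469 h⁻¹
Fraction remaining after one interval: r = e^(−kτ) = e^(−0.01469 × 61.7) = 0.4040
Before dose 3, 2 doses have been given (aged 1τ, 2τ).
C_trough = C₀ × (r + r²) = 5.125 × (0.4040 + 0.1632) = 2.907 mg/L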